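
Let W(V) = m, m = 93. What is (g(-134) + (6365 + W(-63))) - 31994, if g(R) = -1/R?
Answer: -3421823/134 ≈ -25536.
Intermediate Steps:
W(V) = 93
(g(-134) + (6365 + W(-63))) - 31994 = (-1/(-134) + (6365 + 93)) - 31994 = (-1*(-1/134) + 6458) - 31994 = (1/134 + 6458) - 31994 = 865373/134 - 31994 = -3421823/134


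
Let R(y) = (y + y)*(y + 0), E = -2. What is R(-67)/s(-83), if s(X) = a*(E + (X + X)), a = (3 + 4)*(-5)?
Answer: 4489/2940 ≈ 1.5269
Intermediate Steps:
a = -35 (a = 7*(-5) = -35)
s(X) = 70 - 70*X (s(X) = -35*(-2 + (X + X)) = -35*(-2 + 2*X) = 70 - 70*X)
R(y) = 2*y² (R(y) = (2*y)*y = 2*y²)
R(-67)/s(-83) = (2*(-67)²)/(70 - 70*(-83)) = (2*4489)/(70 + 5810) = 8978/5880 = 8978*(1/5880) = 4489/2940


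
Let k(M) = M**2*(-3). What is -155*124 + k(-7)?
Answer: -19367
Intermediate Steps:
k(M) = -3*M**2
-155*124 + k(-7) = -155*124 - 3*(-7)**2 = -19220 - 3*49 = -19220 - 147 = -19367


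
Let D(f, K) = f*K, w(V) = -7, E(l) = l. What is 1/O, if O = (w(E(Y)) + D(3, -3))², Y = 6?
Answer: 1/256 ≈ 0.0039063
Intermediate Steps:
D(f, K) = K*f
O = 256 (O = (-7 - 3*3)² = (-7 - 9)² = (-16)² = 256)
1/O = 1/256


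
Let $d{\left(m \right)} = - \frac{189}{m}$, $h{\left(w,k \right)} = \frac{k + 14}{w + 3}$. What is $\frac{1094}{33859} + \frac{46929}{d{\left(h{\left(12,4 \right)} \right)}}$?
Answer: $- \frac{151313972}{507885} \approx -297.93$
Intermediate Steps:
$h{\left(w,k \right)} = \frac{14 + k}{3 + w}$
$\frac{1094}{33859} + \frac{46929}{d{\left(h{\left(12,4 \right)} \right)}} = \frac{1094}{33859} + \frac{46929}{\left(-189\right) \frac{1}{\frac{1}{3 + 12} \left(14 + 4\right)}} = 1094 \cdot \frac{1}{33859} + \frac{46929}{\left(-189\right) \frac{1}{\frac{1}{15} \cdot 18}} = \frac{1094}{33859} + \frac{46929}{\left(-189\right) \frac{1}{\frac{1}{15} \cdot 18}} = \frac{1094}{33859} + \frac{46929}{\left(-189\right) \frac{1}{\frac{6}{5}}} = \frac{1094}{33859} + \frac{46929}{\left(-189\right) \frac{5}{6}} = \frac{1094}{33859} + \frac{46929}{- \frac{315}{2}} = \frac{1094}{33859} + 46929 \left(- \frac{2}{315}\right) = \frac{1094}{33859} - \frac{31286}{105} = - \frac{151313972}{507885}$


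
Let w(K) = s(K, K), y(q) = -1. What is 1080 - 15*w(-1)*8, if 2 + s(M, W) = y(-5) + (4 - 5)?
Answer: 1560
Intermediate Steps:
s(M, W) = -4 (s(M, W) = -2 + (-1 + (4 - 5)) = -2 + (-1 - 1) = -2 - 2 = -4)
w(K) = -4
1080 - 15*w(-1)*8 = 1080 - 15*(-4)*8 = 1080 - (-60)*8 = 1080 - 1*(-480) = 1080 + 480 = 1560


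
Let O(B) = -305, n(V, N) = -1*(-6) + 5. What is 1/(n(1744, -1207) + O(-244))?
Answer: -1/294 ≈ -0.0034014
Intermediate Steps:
n(V, N) = 11 (n(V, N) = 6 + 5 = 11)
1/(n(1744, -1207) + O(-244)) = 1/(11 - 305) = 1/(-294) = -1/294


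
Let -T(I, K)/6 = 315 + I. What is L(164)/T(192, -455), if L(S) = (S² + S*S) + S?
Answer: -26978/1521 ≈ -17.737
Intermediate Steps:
T(I, K) = -1890 - 6*I (T(I, K) = -6*(315 + I) = -1890 - 6*I)
L(S) = S + 2*S² (L(S) = (S² + S²) + S = 2*S² + S = S + 2*S²)
L(164)/T(192, -455) = (164*(1 + 2*164))/(-1890 - 6*192) = (164*(1 + 328))/(-1890 - 1152) = (164*329)/(-3042) = 53956*(-1/3042) = -26978/1521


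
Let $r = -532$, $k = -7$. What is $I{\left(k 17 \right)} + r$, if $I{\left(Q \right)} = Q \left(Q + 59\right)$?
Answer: $6608$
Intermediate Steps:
$I{\left(Q \right)} = Q \left(59 + Q\right)$
$I{\left(k 17 \right)} + r = \left(-7\right) 17 \left(59 - 119\right) - 532 = - 119 \left(59 - 119\right) - 532 = \left(-119\right) \left(-60\right) - 532 = 7140 - 532 = 6608$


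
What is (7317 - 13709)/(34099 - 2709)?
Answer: -3196/15695 ≈ -0.20363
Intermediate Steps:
(7317 - 13709)/(34099 - 2709) = -6392/31390 = -6392*1/31390 = -3196/15695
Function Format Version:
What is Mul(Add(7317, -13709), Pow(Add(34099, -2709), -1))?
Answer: Rational(-3196, 15695) ≈ -0.20363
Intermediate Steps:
Mul(Add(7317, -13709), Pow(Add(34099, -2709), -1)) = Mul(-6392, Pow(31390, -1)) = Mul(-6392, Rational(1, 31390)) = Rational(-3196, 15695)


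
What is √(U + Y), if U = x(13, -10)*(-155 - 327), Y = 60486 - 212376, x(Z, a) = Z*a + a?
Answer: I*√84410 ≈ 290.53*I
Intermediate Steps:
x(Z, a) = a + Z*a
Y = -151890
U = 67480 (U = (-10*(1 + 13))*(-155 - 327) = -10*14*(-482) = -140*(-482) = 67480)
√(U + Y) = √(67480 - 151890) = √(-84410) = I*√84410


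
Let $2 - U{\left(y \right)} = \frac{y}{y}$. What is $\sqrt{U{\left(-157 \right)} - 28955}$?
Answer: $i \sqrt{28954} \approx 170.16 i$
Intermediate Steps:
$U{\left(y \right)} = 1$ ($U{\left(y \right)} = 2 - \frac{y}{y} = 2 - 1 = 1$)
$\sqrt{U{\left(-157 \right)} - 28955} = \sqrt{1 - 28955} = \sqrt{-28954} = i \sqrt{28954}$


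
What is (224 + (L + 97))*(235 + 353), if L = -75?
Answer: 144648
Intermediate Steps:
(224 + (L + 97))*(235 + 353) = (224 + (-75 + 97))*(235 + 353) = (224 + 22)*588 = 246*588 = 144648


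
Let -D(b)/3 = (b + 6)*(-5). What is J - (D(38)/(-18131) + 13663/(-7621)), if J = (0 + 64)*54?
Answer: 477790222769/138176351 ≈ 3457.8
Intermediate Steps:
D(b) = 90 + 15*b (D(b) = -3*(b + 6)*(-5) = -3*(6 + b)*(-5) = -3*(-30 - 5*b) = 90 + 15*b)
J = 3456 (J = 64*54 = 3456)
J - (D(38)/(-18131) + 13663/(-7621)) = 3456 - ((90 + 15*38)/(-18131) + 13663/(-7621)) = 3456 - ((90 + 570)*(-1/18131) + 13663*(-1/7621)) = 3456 - (660*(-1/18131) - 13663/7621) = 3456 - (-660/18131 - 13663/7621) = 3456 - 1*(-252753713/138176351) = 3456 + 252753713/138176351 = 477790222769/138176351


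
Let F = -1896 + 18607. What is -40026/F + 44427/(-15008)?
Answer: -1343129805/250798688 ≈ -5.3554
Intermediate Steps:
F = 16711
-40026/F + 44427/(-15008) = -40026/16711 + 44427/(-15008) = -40026*1/16711 + 44427*(-1/15008) = -40026/16711 - 44427/15008 = -1343129805/250798688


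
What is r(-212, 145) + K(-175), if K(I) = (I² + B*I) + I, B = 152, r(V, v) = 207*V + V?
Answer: -40246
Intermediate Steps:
r(V, v) = 208*V
K(I) = I² + 153*I (K(I) = (I² + 152*I) + I = I² + 153*I)
r(-212, 145) + K(-175) = 208*(-212) - 175*(153 - 175) = -44096 - 175*(-22) = -44096 + 3850 = -40246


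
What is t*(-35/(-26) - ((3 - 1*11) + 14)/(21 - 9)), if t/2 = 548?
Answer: 12056/13 ≈ 927.38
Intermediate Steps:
t = 1096 (t = 2*548 = 1096)
t*(-35/(-26) - ((3 - 1*11) + 14)/(21 - 9)) = 1096*(-35/(-26) - ((3 - 1*11) + 14)/(21 - 9)) = 1096*(-35*(-1/26) - ((3 - 11) + 14)/12) = 1096*(35/26 - (-8 + 14)/12) = 1096*(35/26 - 6/12) = 1096*(35/26 - 1*1/2) = 1096*(35/26 - 1/2) = 1096*(11/13) = 12056/13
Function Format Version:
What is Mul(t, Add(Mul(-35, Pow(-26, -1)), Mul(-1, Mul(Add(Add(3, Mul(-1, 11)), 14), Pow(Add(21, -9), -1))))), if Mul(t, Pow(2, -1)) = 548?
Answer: Rational(12056, 13) ≈ 927.38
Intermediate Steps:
t = 1096 (t = Mul(2, 548) = 1096)
Mul(t, Add(Mul(-35, Pow(-26, -1)), Mul(-1, Mul(Add(Add(3, Mul(-1, 11)), 14), Pow(Add(21, -9), -1))))) = Mul(1096, Add(Mul(-35, Pow(-26, -1)), Mul(-1, Mul(Add(Add(3, Mul(-1, 11)), 14), Pow(Add(21, -9), -1))))) = Mul(1096, Add(Mul(-35, Rational(-1, 26)), Mul(-1, Mul(Add(Add(3, -11), 14), Pow(12, -1))))) = Mul(1096, Add(Rational(35, 26), Mul(-1, Mul(Add(-8, 14), Rational(1, 12))))) = Mul(1096, Add(Rational(35, 26), Mul(-1, Mul(6, Rational(1, 12))))) = Mul(1096, Add(Rational(35, 26), Mul(-1, Rational(1, 2)))) = Mul(1096, Add(Rational(35, 26), Rational(-1, 2))) = Mul(1096, Rational(11, 13)) = Rational(12056, 13)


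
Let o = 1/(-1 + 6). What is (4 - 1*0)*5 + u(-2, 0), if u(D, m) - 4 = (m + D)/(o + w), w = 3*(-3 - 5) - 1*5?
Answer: 1733/72 ≈ 24.069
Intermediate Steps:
o = ⅕ (o = 1/5 = ⅕ ≈ 0.20000)
w = -29 (w = 3*(-8) - 5 = -24 - 5 = -29)
u(D, m) = 4 - 5*D/144 - 5*m/144 (u(D, m) = 4 + (m + D)/(⅕ - 29) = 4 + (D + m)/(-144/5) = 4 + (D + m)*(-5/144) = 4 + (-5*D/144 - 5*m/144) = 4 - 5*D/144 - 5*m/144)
(4 - 1*0)*5 + u(-2, 0) = (4 - 1*0)*5 + (4 - 5/144*(-2) - 5/144*0) = (4 + 0)*5 + (4 + 5/72 + 0) = 4*5 + 293/72 = 20 + 293/72 = 1733/72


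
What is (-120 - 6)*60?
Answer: -7560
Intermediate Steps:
(-120 - 6)*60 = -126*60 = -7560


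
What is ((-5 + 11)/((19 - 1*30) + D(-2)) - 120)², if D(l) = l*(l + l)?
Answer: 14884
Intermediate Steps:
D(l) = 2*l² (D(l) = l*(2*l) = 2*l²)
((-5 + 11)/((19 - 1*30) + D(-2)) - 120)² = ((-5 + 11)/((19 - 1*30) + 2*(-2)²) - 120)² = (6/((19 - 30) + 2*4) - 120)² = (6/(-11 + 8) - 120)² = (6/(-3) - 120)² = (6*(-⅓) - 120)² = (-2 - 120)² = (-122)² = 14884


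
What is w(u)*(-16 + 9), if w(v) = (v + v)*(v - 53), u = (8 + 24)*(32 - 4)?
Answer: -10574592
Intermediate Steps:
u = 896 (u = 32*28 = 896)
w(v) = 2*v*(-53 + v) (w(v) = (2*v)*(-53 + v) = 2*v*(-53 + v))
w(u)*(-16 + 9) = (2*896*(-53 + 896))*(-16 + 9) = (2*896*843)*(-7) = 1510656*(-7) = -10574592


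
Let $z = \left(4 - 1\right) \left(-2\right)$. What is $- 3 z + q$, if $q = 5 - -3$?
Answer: $26$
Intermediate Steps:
$z = -6$ ($z = 3 \left(-2\right) = -6$)
$q = 8$ ($q = 5 + 3 = 8$)
$- 3 z + q = \left(-3\right) \left(-6\right) + 8 = 18 + 8 = 26$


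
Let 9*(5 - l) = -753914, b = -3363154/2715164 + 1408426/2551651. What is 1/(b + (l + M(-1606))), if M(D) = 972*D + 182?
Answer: -31176679210938/46050370279398361717 ≈ -6.7701e-7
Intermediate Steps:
b = -2378743847695/3464075467882 (b = -3363154*1/2715164 + 1408426*(1/2551651) = -1681577/1357582 + 1408426/2551651 = -2378743847695/3464075467882 ≈ -0.68669)
l = 753959/9 (l = 5 - ⅑*(-753914) = 5 + 753914/9 = 753959/9 ≈ 83773.)
M(D) = 182 + 972*D
1/(b + (l + M(-1606))) = 1/(-2378743847695/3464075467882 + (753959/9 + (182 + 972*(-1606)))) = 1/(-2378743847695/3464075467882 + (753959/9 + (182 - 1561032))) = 1/(-2378743847695/3464075467882 + (753959/9 - 1560850)) = 1/(-2378743847695/3464075467882 - 13293691/9) = 1/(-46050370279398361717/31176679210938) = -31176679210938/46050370279398361717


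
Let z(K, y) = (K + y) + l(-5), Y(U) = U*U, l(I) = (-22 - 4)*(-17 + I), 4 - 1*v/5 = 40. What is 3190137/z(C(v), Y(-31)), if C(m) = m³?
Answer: -1063379/1943489 ≈ -0.54715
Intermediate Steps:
v = -180 (v = 20 - 5*40 = 20 - 200 = -180)
l(I) = 442 - 26*I (l(I) = -26*(-17 + I) = 442 - 26*I)
Y(U) = U²
z(K, y) = 572 + K + y (z(K, y) = (K + y) + (442 - 26*(-5)) = (K + y) + (442 + 130) = (K + y) + 572 = 572 + K + y)
3190137/z(C(v), Y(-31)) = 3190137/(572 + (-180)³ + (-31)²) = 3190137/(572 - 5832000 + 961) = 3190137/(-5830467) = 3190137*(-1/5830467) = -1063379/1943489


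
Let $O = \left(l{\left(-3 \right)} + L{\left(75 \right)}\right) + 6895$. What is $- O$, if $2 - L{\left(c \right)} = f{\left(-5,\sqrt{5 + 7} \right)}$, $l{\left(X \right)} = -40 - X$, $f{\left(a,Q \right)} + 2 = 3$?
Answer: $-6859$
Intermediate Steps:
$f{\left(a,Q \right)} = 1$ ($f{\left(a,Q \right)} = -2 + 3 = 1$)
$L{\left(c \right)} = 1$ ($L{\left(c \right)} = 2 - 1 = 1$)
$O = 6859$ ($O = \left(\left(-40 - -3\right) + 1\right) + 6895 = \left(\left(-40 + 3\right) + 1\right) + 6895 = \left(-37 + 1\right) + 6895 = -36 + 6895 = 6859$)
$- O = \left(-1\right) 6859 = -6859$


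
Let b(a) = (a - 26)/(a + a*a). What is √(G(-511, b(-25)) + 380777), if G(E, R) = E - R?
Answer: √152106434/20 ≈ 616.66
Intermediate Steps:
b(a) = (-26 + a)/(a + a²)
√(G(-511, b(-25)) + 380777) = √((-511 - (-26 - 25)/((-25)*(1 - 25))) + 380777) = √((-511 - (-1)*(-51)/(25*(-24))) + 380777) = √((-511 - (-1)*(-1)*(-51)/(25*24)) + 380777) = √((-511 - 1*(-17/200)) + 380777) = √((-511 + 17/200) + 380777) = √(-102183/200 + 380777) = √(76053217/200) = √152106434/20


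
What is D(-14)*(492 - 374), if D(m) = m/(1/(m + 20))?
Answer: -9912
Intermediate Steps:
D(m) = m*(20 + m) (D(m) = m/(1/(20 + m)) = m*(20 + m))
D(-14)*(492 - 374) = (-14*(20 - 14))*(492 - 374) = -14*6*118 = -84*118 = -9912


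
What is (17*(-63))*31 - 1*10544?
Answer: -43745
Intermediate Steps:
(17*(-63))*31 - 1*10544 = -1071*31 - 10544 = -33201 - 10544 = -43745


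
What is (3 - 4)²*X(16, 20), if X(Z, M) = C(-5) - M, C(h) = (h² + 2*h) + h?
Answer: -10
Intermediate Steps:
C(h) = h² + 3*h
X(Z, M) = 10 - M (X(Z, M) = -5*(3 - 5) - M = -5*(-2) - M = 10 - M)
(3 - 4)²*X(16, 20) = (3 - 4)²*(10 - 1*20) = (-1)²*(10 - 20) = 1*(-10) = -10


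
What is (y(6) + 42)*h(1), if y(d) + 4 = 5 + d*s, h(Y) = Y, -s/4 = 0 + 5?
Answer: -77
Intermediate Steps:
s = -20 (s = -4*(0 + 5) = -4*5 = -20)
y(d) = 1 - 20*d (y(d) = -4 + (5 + d*(-20)) = -4 + (5 - 20*d) = 1 - 20*d)
(y(6) + 42)*h(1) = ((1 - 20*6) + 42)*1 = ((1 - 120) + 42)*1 = (-119 + 42)*1 = -77*1 = -77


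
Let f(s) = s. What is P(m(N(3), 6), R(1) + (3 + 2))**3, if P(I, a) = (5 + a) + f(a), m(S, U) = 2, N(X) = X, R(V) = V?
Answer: 4913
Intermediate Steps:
P(I, a) = 5 + 2*a (P(I, a) = (5 + a) + a = 5 + 2*a)
P(m(N(3), 6), R(1) + (3 + 2))**3 = (5 + 2*(1 + (3 + 2)))**3 = (5 + 2*(1 + 5))**3 = (5 + 2*6)**3 = (5 + 12)**3 = 17**3 = 4913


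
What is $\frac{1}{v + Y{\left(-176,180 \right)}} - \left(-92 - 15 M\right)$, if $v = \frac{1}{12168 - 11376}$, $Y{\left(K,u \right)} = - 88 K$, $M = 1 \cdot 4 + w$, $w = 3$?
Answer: $\frac{2416500701}{12266497} \approx 197.0$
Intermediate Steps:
$M = 7$ ($M = 1 \cdot 4 + 3 = 4 + 3 = 7$)
$v = \frac{1}{792} \approx 0.0012626$
$\frac{1}{v + Y{\left(-176,180 \right)}} - \left(-92 - 15 M\right) = \frac{1}{\frac{1}{792} - -15488} - \left(-92 - 105\right) = \frac{1}{\frac{1}{792} + 15488} - \left(-92 - 105\right) = \frac{1}{\frac{12266497}{792}} - -197 = \frac{792}{12266497} + 197 = \frac{2416500701}{12266497}$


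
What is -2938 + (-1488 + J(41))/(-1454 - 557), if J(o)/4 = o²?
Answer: -5913554/2011 ≈ -2940.6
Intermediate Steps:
J(o) = 4*o²
-2938 + (-1488 + J(41))/(-1454 - 557) = -2938 + (-1488 + 4*41²)/(-1454 - 557) = -2938 + (-1488 + 4*1681)/(-2011) = -2938 + (-1488 + 6724)*(-1/2011) = -2938 + 5236*(-1/2011) = -2938 - 5236/2011 = -5913554/2011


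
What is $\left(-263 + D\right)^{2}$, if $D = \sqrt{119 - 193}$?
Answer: $\left(263 - i \sqrt{74}\right)^{2} \approx 69095.0 - 4524.8 i$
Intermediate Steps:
$D = i \sqrt{74}$ ($D = \sqrt{-74} = i \sqrt{74} \approx 8.6023 i$)
$\left(-263 + D\right)^{2} = \left(-263 + i \sqrt{74}\right)^{2}$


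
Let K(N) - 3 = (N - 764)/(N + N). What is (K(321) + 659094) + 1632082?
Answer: 1470936475/642 ≈ 2.2912e+6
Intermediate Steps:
K(N) = 3 + (-764 + N)/(2*N) (K(N) = 3 + (N - 764)/(N + N) = 3 + (-764 + N)/((2*N)) = 3 + (-764 + N)*(1/(2*N)) = 3 + (-764 + N)/(2*N))
(K(321) + 659094) + 1632082 = ((7/2 - 382/321) + 659094) + 1632082 = (1483/642 + 659094) + 1632082 = 423139831/642 + 1632082 = 1470936475/642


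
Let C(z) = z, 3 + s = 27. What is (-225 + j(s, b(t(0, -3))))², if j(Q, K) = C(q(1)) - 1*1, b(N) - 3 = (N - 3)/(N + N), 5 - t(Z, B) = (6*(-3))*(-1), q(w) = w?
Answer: 50625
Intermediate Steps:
s = 24 (s = -3 + 27 = 24)
t(Z, B) = -13 (t(Z, B) = 5 - 6*(-3)*(-1) = 5 - (-18)*(-1) = 5 - 1*18 = 5 - 18 = -13)
b(N) = 3 + (-3 + N)/(2*N) (b(N) = 3 + (N - 3)/(N + N) = 3 + (-3 + N)/((2*N)) = 3 + (-3 + N)*(1/(2*N)) = 3 + (-3 + N)/(2*N))
j(Q, K) = 0 (j(Q, K) = 1 - 1*1 = 1 - 1 = 0)
(-225 + j(s, b(t(0, -3))))² = (-225 + 0)² = (-225)² = 50625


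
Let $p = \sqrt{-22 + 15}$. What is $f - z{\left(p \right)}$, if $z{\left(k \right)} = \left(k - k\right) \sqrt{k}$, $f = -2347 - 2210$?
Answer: $-4557$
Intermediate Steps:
$f = -4557$ ($f = -2347 - 2210 = -4557$)
$p = i \sqrt{7}$ ($p = \sqrt{-7} = i \sqrt{7} \approx 2.6458 i$)
$z{\left(k \right)} = 0$ ($z{\left(k \right)} = 0 \sqrt{k} = 0$)
$f - z{\left(p \right)} = -4557 - 0 = -4557 + 0 = -4557$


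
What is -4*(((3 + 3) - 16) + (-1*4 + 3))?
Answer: 44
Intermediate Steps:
-4*(((3 + 3) - 16) + (-1*4 + 3)) = -4*((6 - 16) + (-4 + 3)) = -4*(-10 - 1) = -4*(-11) = 44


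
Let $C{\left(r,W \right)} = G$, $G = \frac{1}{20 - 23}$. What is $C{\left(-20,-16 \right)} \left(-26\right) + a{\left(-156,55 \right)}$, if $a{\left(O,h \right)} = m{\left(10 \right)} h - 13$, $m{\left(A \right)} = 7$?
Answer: $\frac{1142}{3} \approx 380.67$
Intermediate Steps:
$G = - \frac{1}{3}$ ($G = \frac{1}{-3} = - \frac{1}{3} \approx -0.33333$)
$C{\left(r,W \right)} = - \frac{1}{3}$
$a{\left(O,h \right)} = -13 + 7 h$ ($a{\left(O,h \right)} = 7 h - 13 = -13 + 7 h$)
$C{\left(-20,-16 \right)} \left(-26\right) + a{\left(-156,55 \right)} = \left(- \frac{1}{3}\right) \left(-26\right) + \left(-13 + 7 \cdot 55\right) = \frac{26}{3} + \left(-13 + 385\right) = \frac{26}{3} + 372 = \frac{1142}{3}$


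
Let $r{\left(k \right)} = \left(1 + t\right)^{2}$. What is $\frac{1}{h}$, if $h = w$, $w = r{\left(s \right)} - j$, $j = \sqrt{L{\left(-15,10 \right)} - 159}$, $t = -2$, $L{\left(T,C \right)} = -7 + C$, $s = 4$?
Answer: $\frac{i}{i + 2 \sqrt{39}} \approx 0.0063694 + 0.079554 i$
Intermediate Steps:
$r{\left(k \right)} = 1$ ($r{\left(k \right)} = \left(1 - 2\right)^{2} = \left(-1\right)^{2} = 1$)
$j = 2 i \sqrt{39}$ ($j = \sqrt{\left(-7 + 10\right) - 159} = \sqrt{3 - 159} = \sqrt{-156} = 2 i \sqrt{39} \approx 12.49 i$)
$w = 1 - 2 i \sqrt{39} \approx 1.0 - 12.49 i$
$h = 1 - 2 i \sqrt{39} \approx 1.0 - 12.49 i$
$\frac{1}{h} = \frac{1}{1 - 2 i \sqrt{39}}$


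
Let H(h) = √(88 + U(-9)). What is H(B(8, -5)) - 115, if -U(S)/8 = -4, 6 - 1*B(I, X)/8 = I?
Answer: -115 + 2*√30 ≈ -104.05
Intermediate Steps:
B(I, X) = 48 - 8*I
U(S) = 32 (U(S) = -8*(-4) = 32)
H(h) = 2*√30 (H(h) = √(88 + 32) = √120 = 2*√30)
H(B(8, -5)) - 115 = 2*√30 - 115 = -115 + 2*√30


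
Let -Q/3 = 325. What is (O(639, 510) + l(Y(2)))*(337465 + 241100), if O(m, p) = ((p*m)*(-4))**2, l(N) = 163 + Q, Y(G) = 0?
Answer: 983137379671589220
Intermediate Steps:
Q = -975 (Q = -3*325 = -975)
l(N) = -812 (l(N) = 163 - 975 = -812)
O(m, p) = 16*m**2*p**2 (O(m, p) = ((m*p)*(-4))**2 = (-4*m*p)**2 = 16*m**2*p**2)
(O(639, 510) + l(Y(2)))*(337465 + 241100) = (16*639**2*510**2 - 812)*(337465 + 241100) = (16*408321*260100 - 812)*578565 = (1699268673600 - 812)*578565 = 1699268672788*578565 = 983137379671589220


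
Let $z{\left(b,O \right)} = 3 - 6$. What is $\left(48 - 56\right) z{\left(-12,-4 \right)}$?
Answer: $24$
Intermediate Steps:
$z{\left(b,O \right)} = -3$ ($z{\left(b,O \right)} = 3 - 6 = -3$)
$\left(48 - 56\right) z{\left(-12,-4 \right)} = \left(48 - 56\right) \left(-3\right) = \left(-8\right) \left(-3\right) = 24$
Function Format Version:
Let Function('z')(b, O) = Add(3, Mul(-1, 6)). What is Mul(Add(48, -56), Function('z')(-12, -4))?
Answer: 24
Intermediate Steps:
Function('z')(b, O) = -3 (Function('z')(b, O) = Add(3, -6) = -3)
Mul(Add(48, -56), Function('z')(-12, -4)) = Mul(Add(48, -56), -3) = Mul(-8, -3) = 24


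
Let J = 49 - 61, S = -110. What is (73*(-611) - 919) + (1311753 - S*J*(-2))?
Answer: 1268871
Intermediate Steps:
J = -12
(73*(-611) - 919) + (1311753 - S*J*(-2)) = (73*(-611) - 919) + (1311753 - (-110*(-12))*(-2)) = (-44603 - 919) + (1311753 - 1320*(-2)) = -45522 + (1311753 - 1*(-2640)) = -45522 + (1311753 + 2640) = -45522 + 1314393 = 1268871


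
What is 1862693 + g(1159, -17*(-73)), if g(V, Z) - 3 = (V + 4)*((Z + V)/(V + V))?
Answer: 2160260264/1159 ≈ 1.8639e+6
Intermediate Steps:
g(V, Z) = 3 + (4 + V)*(V + Z)/(2*V) (g(V, Z) = 3 + (V + 4)*((Z + V)/(V + V)) = 3 + (4 + V)*((V + Z)/((2*V))) = 3 + (4 + V)*((V + Z)*(1/(2*V))) = 3 + (4 + V)*((V + Z)/(2*V)) = 3 + (4 + V)*(V + Z)/(2*V))
1862693 + g(1159, -17*(-73)) = 1862693 + (1/2)*(4*(-17*(-73)) + 1159*(10 + 1159 - 17*(-73)))/1159 = 1862693 + (1/2)*(1/1159)*(4*1241 + 1159*(10 + 1159 + 1241)) = 1862693 + (1/2)*(1/1159)*(4964 + 1159*2410) = 1862693 + (1/2)*(1/1159)*(4964 + 2793190) = 1862693 + (1/2)*(1/1159)*2798154 = 1862693 + 1399077/1159 = 2160260264/1159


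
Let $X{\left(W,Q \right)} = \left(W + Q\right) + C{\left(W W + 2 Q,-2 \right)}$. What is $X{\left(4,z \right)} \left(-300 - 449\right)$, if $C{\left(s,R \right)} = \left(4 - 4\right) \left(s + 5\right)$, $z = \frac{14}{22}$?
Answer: $- \frac{38199}{11} \approx -3472.6$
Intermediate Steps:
$z = \frac{7}{11}$ ($z = 14 \cdot \frac{1}{22} = \frac{7}{11} \approx 0.63636$)
$C{\left(s,R \right)} = 0$ ($C{\left(s,R \right)} = 0 \left(5 + s\right) = 0$)
$X{\left(W,Q \right)} = Q + W$ ($X{\left(W,Q \right)} = \left(W + Q\right) + 0 = \left(Q + W\right) + 0 = Q + W$)
$X{\left(4,z \right)} \left(-300 - 449\right) = \left(\frac{7}{11} + 4\right) \left(-300 - 449\right) = \frac{51}{11} \left(-749\right) = - \frac{38199}{11}$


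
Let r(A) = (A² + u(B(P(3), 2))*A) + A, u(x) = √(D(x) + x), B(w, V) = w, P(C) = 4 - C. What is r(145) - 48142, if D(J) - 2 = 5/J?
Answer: -26972 + 290*√2 ≈ -26562.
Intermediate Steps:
D(J) = 2 + 5/J
u(x) = √(2 + x + 5/x) (u(x) = √((2 + 5/x) + x) = √(2 + x + 5/x))
r(A) = A + A² + 2*A*√2 (r(A) = (A² + √(2 + (4 - 1*3) + 5/(4 - 1*3))*A) + A = (A² + √(2 + (4 - 3) + 5/(4 - 3))*A) + A = (A² + √(2 + 1 + 5/1)*A) + A = (A² + √(2 + 1 + 5*1)*A) + A = (A² + √(2 + 1 + 5)*A) + A = (A² + √8*A) + A = (A² + (2*√2)*A) + A = (A² + 2*A*√2) + A = A + A² + 2*A*√2)
r(145) - 48142 = 145*(1 + 145 + 2*√2) - 48142 = 145*(146 + 2*√2) - 48142 = (21170 + 290*√2) - 48142 = -26972 + 290*√2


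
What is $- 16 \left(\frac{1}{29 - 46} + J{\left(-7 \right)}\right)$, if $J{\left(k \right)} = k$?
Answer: $\frac{1920}{17} \approx 112.94$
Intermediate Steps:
$- 16 \left(\frac{1}{29 - 46} + J{\left(-7 \right)}\right) = - 16 \left(\frac{1}{29 - 46} - 7\right) = - 16 \left(\frac{1}{-17} - 7\right) = - 16 \left(- \frac{1}{17} - 7\right) = \left(-16\right) \left(- \frac{120}{17}\right) = \frac{1920}{17}$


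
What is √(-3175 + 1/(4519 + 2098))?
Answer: I*√139016380958/6617 ≈ 56.347*I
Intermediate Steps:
√(-3175 + 1/(4519 + 2098)) = √(-3175 + 1/6617) = √(-21008974/6617) = I*√139016380958/6617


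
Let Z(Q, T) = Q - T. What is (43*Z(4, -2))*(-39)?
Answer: -10062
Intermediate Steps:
(43*Z(4, -2))*(-39) = (43*(4 - 1*(-2)))*(-39) = (43*(4 + 2))*(-39) = (43*6)*(-39) = 258*(-39) = -10062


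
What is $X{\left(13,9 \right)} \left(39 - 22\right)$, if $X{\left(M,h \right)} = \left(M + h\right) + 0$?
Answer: $374$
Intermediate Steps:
$X{\left(M,h \right)} = M + h$
$X{\left(13,9 \right)} \left(39 - 22\right) = \left(13 + 9\right) \left(39 - 22\right) = 22 \cdot 17 = 374$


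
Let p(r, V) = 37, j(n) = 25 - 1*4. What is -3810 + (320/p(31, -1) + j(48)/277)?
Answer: -38959273/10249 ≈ -3801.3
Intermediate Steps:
j(n) = 21 (j(n) = 25 - 4 = 21)
-3810 + (320/p(31, -1) + j(48)/277) = -3810 + (320/37 + 21/277) = -3810 + 89417/10249 = -38959273/10249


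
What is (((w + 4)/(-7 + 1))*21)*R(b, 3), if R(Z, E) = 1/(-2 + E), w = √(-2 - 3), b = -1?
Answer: -14 - 7*I*√5/2 ≈ -14.0 - 7.8262*I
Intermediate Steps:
w = I*√5 (w = √(-5) = I*√5 ≈ 2.2361*I)
(((w + 4)/(-7 + 1))*21)*R(b, 3) = (((I*√5 + 4)/(-7 + 1))*21)/(-2 + 3) = (((4 + I*√5)/(-6))*21)/1 = (((4 + I*√5)*(-⅙))*21)*1 = ((-⅔ - I*√5/6)*21)*1 = (-14 - 7*I*√5/2)*1 = -14 - 7*I*√5/2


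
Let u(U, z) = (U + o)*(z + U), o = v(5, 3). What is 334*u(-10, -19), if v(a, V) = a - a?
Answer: 96860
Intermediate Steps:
v(a, V) = 0
o = 0
u(U, z) = U*(U + z) (u(U, z) = (U + 0)*(z + U) = U*(U + z))
334*u(-10, -19) = 334*(-10*(-10 - 19)) = 334*(-10*(-29)) = 334*290 = 96860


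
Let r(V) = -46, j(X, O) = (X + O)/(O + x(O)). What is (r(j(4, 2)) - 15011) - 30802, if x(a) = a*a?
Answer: -45859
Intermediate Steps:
x(a) = a²
j(X, O) = (O + X)/(O + O²) (j(X, O) = (X + O)/(O + O²) = (O + X)/(O + O²))
(r(j(4, 2)) - 15011) - 30802 = (-46 - 15011) - 30802 = -15057 - 30802 = -45859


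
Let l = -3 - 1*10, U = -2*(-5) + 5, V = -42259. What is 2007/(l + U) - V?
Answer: 86525/2 ≈ 43263.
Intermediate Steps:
U = 15 (U = 10 + 5 = 15)
l = -13 (l = -3 - 10 = -13)
2007/(l + U) - V = 2007/(-13 + 15) - 1*(-42259) = 2007/2 + 42259 = 86525/2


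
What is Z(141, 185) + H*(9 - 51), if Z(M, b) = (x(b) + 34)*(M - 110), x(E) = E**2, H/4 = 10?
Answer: 1060349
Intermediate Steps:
H = 40 (H = 4*10 = 40)
Z(M, b) = (-110 + M)*(34 + b**2) (Z(M, b) = (b**2 + 34)*(M - 110) = (34 + b**2)*(-110 + M) = (-110 + M)*(34 + b**2))
Z(141, 185) + H*(9 - 51) = (-3740 - 110*185**2 + 34*141 + 141*185**2) + 40*(9 - 51) = (-3740 - 110*34225 + 4794 + 141*34225) + 40*(-42) = (-3740 - 3764750 + 4794 + 4825725) - 1680 = 1062029 - 1680 = 1060349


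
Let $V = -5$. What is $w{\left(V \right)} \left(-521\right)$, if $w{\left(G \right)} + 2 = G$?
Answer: $3647$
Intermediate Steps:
$w{\left(G \right)} = -2 + G$
$w{\left(V \right)} \left(-521\right) = \left(-2 - 5\right) \left(-521\right) = \left(-7\right) \left(-521\right) = 3647$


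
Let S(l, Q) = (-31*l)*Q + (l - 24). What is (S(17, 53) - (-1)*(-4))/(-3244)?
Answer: 13971/1622 ≈ 8.6134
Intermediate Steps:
S(l, Q) = -24 + l - 31*Q*l (S(l, Q) = -31*Q*l + (-24 + l) = -24 + l - 31*Q*l)
(S(17, 53) - (-1)*(-4))/(-3244) = ((-24 + 17 - 31*53*17) - (-1)*(-4))/(-3244) = ((-24 + 17 - 27931) - 1*4)*(-1/3244) = (-27938 - 4)*(-1/3244) = -27942*(-1/3244) = 13971/1622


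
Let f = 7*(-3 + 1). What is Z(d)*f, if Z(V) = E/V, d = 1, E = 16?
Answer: -224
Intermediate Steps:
f = -14 (f = 7*(-2) = -14)
Z(V) = 16/V
Z(d)*f = (16/1)*(-14) = (16*1)*(-14) = 16*(-14) = -224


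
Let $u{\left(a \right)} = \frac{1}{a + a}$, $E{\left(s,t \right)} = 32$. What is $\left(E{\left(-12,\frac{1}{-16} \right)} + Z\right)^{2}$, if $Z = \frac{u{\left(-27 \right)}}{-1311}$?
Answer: $\frac{5132077937281}{5011790436} \approx 1024.0$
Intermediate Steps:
$u{\left(a \right)} = \frac{1}{2 a}$
$Z = \frac{1}{70794}$ ($Z = \frac{\frac{1}{2} \frac{1}{-27}}{-1311} = \frac{1}{2} \left(- \frac{1}{27}\right) \left(- \frac{1}{1311}\right) = \left(- \frac{1}{54}\right) \left(- \frac{1}{1311}\right) = \frac{1}{70794} \approx 1.4125 \cdot 10^{-5}$)
$\left(E{\left(-12,\frac{1}{-16} \right)} + Z\right)^{2} = \left(32 + \frac{1}{70794}\right)^{2} = \left(\frac{2265409}{70794}\right)^{2} = \frac{5132077937281}{5011790436}$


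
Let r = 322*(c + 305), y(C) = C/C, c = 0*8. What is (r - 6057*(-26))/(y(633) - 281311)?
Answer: -127846/140655 ≈ -0.90893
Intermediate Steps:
c = 0
y(C) = 1
r = 98210 (r = 322*(0 + 305) = 322*305 = 98210)
(r - 6057*(-26))/(y(633) - 281311) = (98210 - 6057*(-26))/(1 - 281311) = (98210 + 157482)/(-281310) = 255692*(-1/281310) = -127846/140655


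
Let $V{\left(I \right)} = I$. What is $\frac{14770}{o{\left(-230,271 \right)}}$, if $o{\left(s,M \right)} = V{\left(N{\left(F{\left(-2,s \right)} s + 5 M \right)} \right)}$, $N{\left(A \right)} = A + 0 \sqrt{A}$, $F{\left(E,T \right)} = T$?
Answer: $\frac{2954}{10851} \approx 0.27223$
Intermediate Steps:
$N{\left(A \right)} = A$ ($N{\left(A \right)} = A + 0 = A$)
$o{\left(s,M \right)} = s^{2} + 5 M$ ($o{\left(s,M \right)} = s s + 5 M = s^{2} + 5 M$)
$\frac{14770}{o{\left(-230,271 \right)}} = \frac{14770}{\left(-230\right)^{2} + 5 \cdot 271} = \frac{14770}{52900 + 1355} = \frac{14770}{54255} = 14770 \cdot \frac{1}{54255} = \frac{2954}{10851}$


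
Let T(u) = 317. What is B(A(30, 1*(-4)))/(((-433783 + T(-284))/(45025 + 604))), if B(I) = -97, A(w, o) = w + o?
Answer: 4426013/433466 ≈ 10.211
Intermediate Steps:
A(w, o) = o + w
B(A(30, 1*(-4)))/(((-433783 + T(-284))/(45025 + 604))) = -97*(45025 + 604)/(-433783 + 317) = -97/((-433466/45629)) = -97/((-433466*1/45629)) = -97/(-433466/45629) = -97*(-45629/433466) = 4426013/433466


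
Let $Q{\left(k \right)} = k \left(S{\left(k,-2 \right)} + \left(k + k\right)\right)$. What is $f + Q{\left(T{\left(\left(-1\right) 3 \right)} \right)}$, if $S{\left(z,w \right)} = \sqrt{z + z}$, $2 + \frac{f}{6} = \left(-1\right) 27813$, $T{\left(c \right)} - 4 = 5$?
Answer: $-166728 + 27 \sqrt{2} \approx -1.6669 \cdot 10^{5}$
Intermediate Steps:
$T{\left(c \right)} = 9$ ($T{\left(c \right)} = 4 + 5 = 9$)
$f = -166890$ ($f = -12 + 6 \left(\left(-1\right) 27813\right) = -12 + 6 \left(-27813\right) = -12 - 166878 = -166890$)
$S{\left(z,w \right)} = \sqrt{2} \sqrt{z}$ ($S{\left(z,w \right)} = \sqrt{2 z} = \sqrt{2} \sqrt{z}$)
$Q{\left(k \right)} = k \left(2 k + \sqrt{2} \sqrt{k}\right)$ ($Q{\left(k \right)} = k \left(\sqrt{2} \sqrt{k} + \left(k + k\right)\right) = k \left(\sqrt{2} \sqrt{k} + 2 k\right) = k \left(2 k + \sqrt{2} \sqrt{k}\right)$)
$f + Q{\left(T{\left(\left(-1\right) 3 \right)} \right)} = -166890 + 9 \left(2 \cdot 9 + \sqrt{2} \sqrt{9}\right) = -166890 + 9 \left(18 + \sqrt{2} \cdot 3\right) = -166890 + 9 \left(18 + 3 \sqrt{2}\right) = -166890 + \left(162 + 27 \sqrt{2}\right) = -166728 + 27 \sqrt{2}$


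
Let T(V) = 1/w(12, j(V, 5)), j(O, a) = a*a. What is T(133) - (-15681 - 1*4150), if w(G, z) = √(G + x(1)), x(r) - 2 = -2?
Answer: 19831 + √3/6 ≈ 19831.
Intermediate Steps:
x(r) = 0 (x(r) = 2 - 2 = 0)
j(O, a) = a²
w(G, z) = √G (w(G, z) = √(G + 0) = √G)
T(V) = √3/6 (T(V) = 1/(√12) = 1/(2*√3) = √3/6)
T(133) - (-15681 - 1*4150) = √3/6 - (-15681 - 1*4150) = √3/6 - (-15681 - 4150) = √3/6 - 1*(-19831) = √3/6 + 19831 = 19831 + √3/6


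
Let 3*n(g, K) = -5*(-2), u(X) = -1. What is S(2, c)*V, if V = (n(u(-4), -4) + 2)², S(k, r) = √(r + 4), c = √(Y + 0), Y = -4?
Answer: 256*√(4 + 2*I)/9 ≈ 58.544 + 13.82*I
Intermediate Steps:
n(g, K) = 10/3 (n(g, K) = (-5*(-2))/3 = (⅓)*10 = 10/3)
c = 2*I (c = √(-4 + 0) = √(-4) = 2*I ≈ 2.0*I)
S(k, r) = √(4 + r)
V = 256/9 (V = (10/3 + 2)² = (16/3)² = 256/9 ≈ 28.444)
S(2, c)*V = √(4 + 2*I)*(256/9) = 256*√(4 + 2*I)/9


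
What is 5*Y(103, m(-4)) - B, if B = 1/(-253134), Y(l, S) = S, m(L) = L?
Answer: -5062679/253134 ≈ -20.000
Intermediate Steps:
B = -1/253134 ≈ -3.9505e-6
5*Y(103, m(-4)) - B = 5*(-4) - 1*(-1/253134) = -20 + 1/253134 = -5062679/253134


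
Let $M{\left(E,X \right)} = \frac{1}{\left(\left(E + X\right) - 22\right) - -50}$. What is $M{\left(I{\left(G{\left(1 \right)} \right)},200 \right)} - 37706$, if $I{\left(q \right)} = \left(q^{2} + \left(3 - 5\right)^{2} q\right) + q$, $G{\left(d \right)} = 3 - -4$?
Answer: $- \frac{11764271}{312} \approx -37706.0$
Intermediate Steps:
$G{\left(d \right)} = 7$ ($G{\left(d \right)} = 3 + 4 = 7$)
$I{\left(q \right)} = q^{2} + 5 q$ ($I{\left(q \right)} = \left(q^{2} + \left(-2\right)^{2} q\right) + q = \left(q^{2} + 4 q\right) + q = q^{2} + 5 q$)
$M{\left(E,X \right)} = \frac{1}{28 + E + X}$ ($M{\left(E,X \right)} = \frac{1}{\left(-22 + E + X\right) + 50} = \frac{1}{28 + E + X}$)
$M{\left(I{\left(G{\left(1 \right)} \right)},200 \right)} - 37706 = \frac{1}{28 + 7 \left(5 + 7\right) + 200} - 37706 = \frac{1}{28 + 7 \cdot 12 + 200} - 37706 = \frac{1}{28 + 84 + 200} - 37706 = \frac{1}{312} - 37706 = - \frac{11764271}{312}$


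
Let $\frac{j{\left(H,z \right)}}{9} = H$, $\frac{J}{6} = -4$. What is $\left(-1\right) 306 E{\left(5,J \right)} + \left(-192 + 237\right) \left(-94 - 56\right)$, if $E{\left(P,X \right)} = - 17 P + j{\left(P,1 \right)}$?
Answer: $5490$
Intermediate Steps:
$J = -24$ ($J = 6 \left(-4\right) = -24$)
$j{\left(H,z \right)} = 9 H$
$E{\left(P,X \right)} = - 8 P$ ($E{\left(P,X \right)} = - 17 P + 9 P = - 8 P$)
$\left(-1\right) 306 E{\left(5,J \right)} + \left(-192 + 237\right) \left(-94 - 56\right) = \left(-1\right) 306 \left(\left(-8\right) 5\right) + \left(-192 + 237\right) \left(-94 - 56\right) = \left(-306\right) \left(-40\right) + 45 \left(-150\right) = 12240 - 6750 = 5490$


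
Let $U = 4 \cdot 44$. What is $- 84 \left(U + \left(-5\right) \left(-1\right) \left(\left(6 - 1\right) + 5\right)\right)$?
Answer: $-18984$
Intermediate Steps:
$U = 176$
$- 84 \left(U + \left(-5\right) \left(-1\right) \left(\left(6 - 1\right) + 5\right)\right) = - 84 \left(176 + \left(-5\right) \left(-1\right) \left(\left(6 - 1\right) + 5\right)\right) = - 84 \left(176 + 5 \left(5 + 5\right)\right) = - 84 \left(176 + 5 \cdot 10\right) = - 84 \left(176 + 50\right) = \left(-84\right) 226 = -18984$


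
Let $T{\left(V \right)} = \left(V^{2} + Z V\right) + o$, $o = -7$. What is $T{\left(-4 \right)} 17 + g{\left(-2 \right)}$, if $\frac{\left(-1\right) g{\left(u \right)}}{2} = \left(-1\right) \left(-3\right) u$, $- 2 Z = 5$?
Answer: $335$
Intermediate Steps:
$Z = - \frac{5}{2}$ ($Z = \left(- \frac{1}{2}\right) 5 = - \frac{5}{2} \approx -2.5$)
$T{\left(V \right)} = -7 + V^{2} - \frac{5 V}{2}$ ($T{\left(V \right)} = \left(V^{2} - \frac{5 V}{2}\right) - 7 = -7 + V^{2} - \frac{5 V}{2}$)
$g{\left(u \right)} = - 6 u$ ($g{\left(u \right)} = - 2 \left(-1\right) \left(-3\right) u = - 2 \cdot 3 u = - 6 u$)
$T{\left(-4 \right)} 17 + g{\left(-2 \right)} = \left(-7 + \left(-4\right)^{2} - -10\right) 17 - -12 = \left(-7 + 16 + 10\right) 17 + 12 = 19 \cdot 17 + 12 = 323 + 12 = 335$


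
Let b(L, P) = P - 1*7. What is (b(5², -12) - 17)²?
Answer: 1296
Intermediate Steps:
b(L, P) = -7 + P (b(L, P) = P - 7 = -7 + P)
(b(5², -12) - 17)² = ((-7 - 12) - 17)² = (-19 - 17)² = (-36)² = 1296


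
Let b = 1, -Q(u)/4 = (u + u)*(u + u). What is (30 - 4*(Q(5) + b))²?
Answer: 2643876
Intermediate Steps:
Q(u) = -16*u² (Q(u) = -4*(u + u)*(u + u) = -4*2*u*2*u = -16*u²)
(30 - 4*(Q(5) + b))² = (30 - 4*(-16*5² + 1))² = (30 - 4*(-16*25 + 1))² = (30 - 4*(-400 + 1))² = (30 - 4*(-399))² = (30 + 1596)² = 1626² = 2643876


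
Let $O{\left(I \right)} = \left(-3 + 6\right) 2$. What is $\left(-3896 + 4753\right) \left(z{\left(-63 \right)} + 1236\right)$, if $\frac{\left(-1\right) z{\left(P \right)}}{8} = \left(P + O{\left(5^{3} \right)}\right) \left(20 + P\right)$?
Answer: $-15744804$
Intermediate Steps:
$O{\left(I \right)} = 6$ ($O{\left(I \right)} = 3 \cdot 2 = 6$)
$z{\left(P \right)} = - 8 \left(6 + P\right) \left(20 + P\right)$ ($z{\left(P \right)} = - 8 \left(P + 6\right) \left(20 + P\right) = - 8 \left(6 + P\right) \left(20 + P\right)$)
$\left(-3896 + 4753\right) \left(z{\left(-63 \right)} + 1236\right) = \left(-3896 + 4753\right) \left(\left(-960 - -13104 - 8 \left(-63\right)^{2}\right) + 1236\right) = 857 \left(\left(-960 + 13104 - 31752\right) + 1236\right) = 857 \left(-19608 + 1236\right) = 857 \left(-18372\right) = -15744804$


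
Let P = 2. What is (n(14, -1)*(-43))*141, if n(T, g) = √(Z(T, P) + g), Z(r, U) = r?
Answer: -6063*√13 ≈ -21860.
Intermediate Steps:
n(T, g) = √(T + g)
(n(14, -1)*(-43))*141 = (√(14 - 1)*(-43))*141 = (√13*(-43))*141 = -43*√13*141 = -6063*√13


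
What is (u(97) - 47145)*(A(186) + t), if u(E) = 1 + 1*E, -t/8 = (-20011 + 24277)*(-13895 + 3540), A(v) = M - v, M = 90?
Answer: -16626190749168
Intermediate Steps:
A(v) = 90 - v
t = 353395440 (t = -8*(-20011 + 24277)*(-13895 + 3540) = -34128*(-10355) = -8*(-44174430) = 353395440)
u(E) = 1 + E
(u(97) - 47145)*(A(186) + t) = ((1 + 97) - 47145)*((90 - 1*186) + 353395440) = (98 - 47145)*((90 - 186) + 353395440) = -47047*(-96 + 353395440) = -47047*353395344 = -16626190749168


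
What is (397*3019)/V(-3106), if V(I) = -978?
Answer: -1198543/978 ≈ -1225.5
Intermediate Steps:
(397*3019)/V(-3106) = (397*3019)/(-978) = 1198543*(-1/978) = -1198543/978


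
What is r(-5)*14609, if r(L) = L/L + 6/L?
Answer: -14609/5 ≈ -2921.8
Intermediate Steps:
r(L) = 1 + 6/L
r(-5)*14609 = ((6 - 5)/(-5))*14609 = -⅕*1*14609 = -⅕*14609 = -14609/5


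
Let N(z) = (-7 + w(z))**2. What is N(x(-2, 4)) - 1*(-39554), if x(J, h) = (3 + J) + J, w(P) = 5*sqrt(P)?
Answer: 39578 - 70*I ≈ 39578.0 - 70.0*I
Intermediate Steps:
x(J, h) = 3 + 2*J
N(z) = (-7 + 5*sqrt(z))**2
N(x(-2, 4)) - 1*(-39554) = (-7 + 5*sqrt(3 + 2*(-2)))**2 - 1*(-39554) = (-7 + 5*sqrt(3 - 4))**2 + 39554 = (-7 + 5*sqrt(-1))**2 + 39554 = (-7 + 5*I)**2 + 39554 = 39554 + (-7 + 5*I)**2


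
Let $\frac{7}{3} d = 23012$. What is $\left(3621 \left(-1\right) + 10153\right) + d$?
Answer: $\frac{114760}{7} \approx 16394.0$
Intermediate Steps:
$d = \frac{69036}{7}$ ($d = \frac{3}{7} \cdot 23012 = \frac{69036}{7} \approx 9862.3$)
$\left(3621 \left(-1\right) + 10153\right) + d = \left(3621 \left(-1\right) + 10153\right) + \frac{69036}{7} = \left(-3621 + 10153\right) + \frac{69036}{7} = 6532 + \frac{69036}{7} = \frac{114760}{7}$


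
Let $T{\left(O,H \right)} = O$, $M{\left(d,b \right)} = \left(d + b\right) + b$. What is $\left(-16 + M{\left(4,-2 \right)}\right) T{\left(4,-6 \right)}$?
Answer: $-64$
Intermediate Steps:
$M{\left(d,b \right)} = d + 2 b$ ($M{\left(d,b \right)} = \left(b + d\right) + b = d + 2 b$)
$\left(-16 + M{\left(4,-2 \right)}\right) T{\left(4,-6 \right)} = \left(-16 + \left(4 + 2 \left(-2\right)\right)\right) 4 = \left(-16 + \left(4 - 4\right)\right) 4 = \left(-16 + 0\right) 4 = \left(-16\right) 4 = -64$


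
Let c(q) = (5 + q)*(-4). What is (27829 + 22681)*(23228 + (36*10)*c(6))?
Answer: 373167880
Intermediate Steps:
c(q) = -20 - 4*q
(27829 + 22681)*(23228 + (36*10)*c(6)) = (27829 + 22681)*(23228 + (36*10)*(-20 - 4*6)) = 50510*(23228 + 360*(-20 - 24)) = 50510*(23228 + 360*(-44)) = 50510*(23228 - 15840) = 50510*7388 = 373167880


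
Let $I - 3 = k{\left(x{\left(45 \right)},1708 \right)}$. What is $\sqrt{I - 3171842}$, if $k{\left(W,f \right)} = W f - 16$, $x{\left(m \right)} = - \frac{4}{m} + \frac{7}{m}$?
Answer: $\frac{i \sqrt{713641755}}{15} \approx 1780.9 i$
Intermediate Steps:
$x{\left(m \right)} = \frac{3}{m}$
$k{\left(W,f \right)} = -16 + W f$
$I = \frac{1513}{15}$ ($I = 3 - \left(16 - \frac{3}{45} \cdot 1708\right) = 3 - \left(16 - 3 \cdot \frac{1}{45} \cdot 1708\right) = 3 + \left(-16 + \frac{1}{15} \cdot 1708\right) = 3 + \left(-16 + \frac{1708}{15}\right) = 3 + \frac{1468}{15} = \frac{1513}{15} \approx 100.87$)
$\sqrt{I - 3171842} = \sqrt{\frac{1513}{15} - 3171842} = \sqrt{- \frac{47576117}{15}} = \frac{i \sqrt{713641755}}{15}$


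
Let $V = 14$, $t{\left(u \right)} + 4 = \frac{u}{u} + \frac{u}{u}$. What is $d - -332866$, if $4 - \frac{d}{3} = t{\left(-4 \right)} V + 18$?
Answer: $332908$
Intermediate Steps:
$t{\left(u \right)} = -2$ ($t{\left(u \right)} = -4 + \left(\frac{u}{u} + \frac{u}{u}\right) = -4 + \left(1 + 1\right) = -4 + 2 = -2$)
$d = 42$ ($d = 12 - 3 \left(\left(-2\right) 14 + 18\right) = 12 - 3 \left(-28 + 18\right) = 12 - -30 = 12 + 30 = 42$)
$d - -332866 = 42 - -332866 = 42 + 332866 = 332908$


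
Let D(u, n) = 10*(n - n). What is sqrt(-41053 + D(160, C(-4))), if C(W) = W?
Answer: I*sqrt(41053) ≈ 202.62*I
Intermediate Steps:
D(u, n) = 0 (D(u, n) = 10*0 = 0)
sqrt(-41053 + D(160, C(-4))) = sqrt(-41053 + 0) = sqrt(-41053) = I*sqrt(41053)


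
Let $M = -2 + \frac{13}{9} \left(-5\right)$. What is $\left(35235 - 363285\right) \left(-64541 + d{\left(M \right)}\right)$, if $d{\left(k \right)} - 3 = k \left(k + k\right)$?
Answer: $21115890000$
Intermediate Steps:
$M = - \frac{83}{9}$ ($M = -2 + 13 \cdot \frac{1}{9} \left(-5\right) = -2 + \frac{13}{9} \left(-5\right) = -2 - \frac{65}{9} = - \frac{83}{9} \approx -9.2222$)
$d{\left(k \right)} = 3 + 2 k^{2}$ ($d{\left(k \right)} = 3 + k \left(k + k\right) = 3 + k 2 k = 3 + 2 k^{2}$)
$\left(35235 - 363285\right) \left(-64541 + d{\left(M \right)}\right) = \left(35235 - 363285\right) \left(-64541 + \left(3 + 2 \left(- \frac{83}{9}\right)^{2}\right)\right) = - 328050 \left(-64541 + \left(3 + 2 \cdot \frac{6889}{81}\right)\right) = - 328050 \left(-64541 + \left(3 + \frac{13778}{81}\right)\right) = - 328050 \left(-64541 + \frac{14021}{81}\right) = \left(-328050\right) \left(- \frac{5213800}{81}\right) = 21115890000$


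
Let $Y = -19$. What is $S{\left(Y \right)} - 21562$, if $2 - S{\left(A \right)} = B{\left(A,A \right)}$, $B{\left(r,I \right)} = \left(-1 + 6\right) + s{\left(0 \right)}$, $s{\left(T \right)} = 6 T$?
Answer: $-21565$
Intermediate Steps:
$B{\left(r,I \right)} = 5$ ($B{\left(r,I \right)} = \left(-1 + 6\right) + 6 \cdot 0 = 5 + 0 = 5$)
$S{\left(A \right)} = -3$ ($S{\left(A \right)} = 2 - 5 = -3$)
$S{\left(Y \right)} - 21562 = -3 - 21562 = -21565$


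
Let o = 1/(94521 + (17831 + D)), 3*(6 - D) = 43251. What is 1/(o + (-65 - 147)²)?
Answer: 97941/4401860305 ≈ 2.2250e-5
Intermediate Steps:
D = -14411 (D = 6 - ⅓*43251 = 6 - 14417 = -14411)
o = 1/97941 (o = 1/(94521 + (17831 - 14411)) = 1/(94521 + 3420) = 1/97941 ≈ 1.0210e-5)
1/(o + (-65 - 147)²) = 1/(1/97941 + (-65 - 147)²) = 1/(1/97941 + (-212)²) = 1/(1/97941 + 44944) = 1/(4401860305/97941) = 97941/4401860305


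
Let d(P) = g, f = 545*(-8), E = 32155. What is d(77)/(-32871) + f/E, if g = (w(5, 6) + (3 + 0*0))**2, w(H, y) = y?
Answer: -89249/646463 ≈ -0.13806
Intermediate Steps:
f = -4360
g = 81 (g = (6 + (3 + 0*0))**2 = (6 + (3 + 0))**2 = (6 + 3)**2 = 9**2 = 81)
d(P) = 81
d(77)/(-32871) + f/E = 81/(-32871) - 4360/32155 = 81*(-1/32871) - 4360*1/32155 = -27/10957 - 8/59 = -89249/646463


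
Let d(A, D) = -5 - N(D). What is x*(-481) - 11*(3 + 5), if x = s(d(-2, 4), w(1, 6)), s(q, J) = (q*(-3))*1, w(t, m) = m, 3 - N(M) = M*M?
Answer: 11456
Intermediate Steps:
N(M) = 3 - M² (N(M) = 3 - M*M = 3 - M²)
d(A, D) = -8 + D² (d(A, D) = -5 - (3 - D²) = -5 + (-3 + D²) = -8 + D²)
s(q, J) = -3*q (s(q, J) = -3*q*1 = -3*q)
x = -24 (x = -3*(-8 + 4²) = -3*(-8 + 16) = -3*8 = -24)
x*(-481) - 11*(3 + 5) = -24*(-481) - 11*(3 + 5) = 11544 - 11*8 = 11544 - 88 = 11456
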